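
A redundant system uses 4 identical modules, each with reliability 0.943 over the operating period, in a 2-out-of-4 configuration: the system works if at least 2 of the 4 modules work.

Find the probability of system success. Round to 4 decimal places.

0.9993

R = Σ_{i=2}^{4} C(4,i) p^i (1−p)^{4−i} with p = 0.943
C(4,2)·0.943^2·0.057^2 = 0.017335
C(4,3)·0.943^3·0.057^1 = 0.191192
C(4,4)·0.943^4·0.057^0 = 0.790764
Sum = 0.9993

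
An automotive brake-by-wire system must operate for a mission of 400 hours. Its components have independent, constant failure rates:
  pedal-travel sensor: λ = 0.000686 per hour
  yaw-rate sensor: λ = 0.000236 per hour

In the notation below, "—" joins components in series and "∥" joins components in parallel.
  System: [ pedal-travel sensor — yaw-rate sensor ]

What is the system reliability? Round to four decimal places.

0.6916

R(pedal-travel sensor) = exp(−0.000686 × 400) = 0.760028
R(yaw-rate sensor) = exp(−0.000236 × 400) = 0.909919
Series (pedal-travel sensor and yaw-rate sensor): 0.760028 × 0.909919 = 0.6916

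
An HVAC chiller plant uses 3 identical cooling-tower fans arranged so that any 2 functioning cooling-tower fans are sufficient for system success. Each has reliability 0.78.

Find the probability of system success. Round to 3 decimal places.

0.876

R = Σ_{i=2}^{3} C(3,i) p^i (1−p)^{3−i} with p = 0.78
C(3,2)·0.78^2·0.22^1 = 0.40154
C(3,3)·0.78^3·0.22^0 = 0.47455
Sum = 0.876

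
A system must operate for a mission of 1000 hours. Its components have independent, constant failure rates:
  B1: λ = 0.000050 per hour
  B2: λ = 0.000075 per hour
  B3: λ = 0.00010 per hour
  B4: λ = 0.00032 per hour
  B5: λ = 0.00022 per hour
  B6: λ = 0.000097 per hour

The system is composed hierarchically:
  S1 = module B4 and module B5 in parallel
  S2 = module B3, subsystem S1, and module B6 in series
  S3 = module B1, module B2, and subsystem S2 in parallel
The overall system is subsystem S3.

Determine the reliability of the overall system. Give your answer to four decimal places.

R(B1) = exp(−0.000050 × 1000) = 0.951229
R(B2) = exp(−0.000075 × 1000) = 0.927743
R(B3) = exp(−0.00010 × 1000) = 0.904837
R(B4) = exp(−0.00032 × 1000) = 0.726149
R(B5) = exp(−0.00022 × 1000) = 0.802519
R(B6) = exp(−0.000097 × 1000) = 0.907556
Parallel (B4 and B5): 1 − (1 − 0.726149)(1 − 0.802519) = 0.945920
Series (B3, [0.945920], and B6): 0.904837 × 0.945920 × 0.907556 = 0.776780
Parallel (B1, B2, and [0.776780]): 1 − (1 − 0.951229)(1 − 0.927743)(1 − 0.776780) = 0.9992

0.9992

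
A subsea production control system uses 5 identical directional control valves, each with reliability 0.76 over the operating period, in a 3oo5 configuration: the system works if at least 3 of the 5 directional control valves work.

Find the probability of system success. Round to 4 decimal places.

R = Σ_{i=3}^{5} C(5,i) p^i (1−p)^{5−i} with p = 0.76
C(5,3)·0.76^3·0.24^2 = 0.252850
C(5,4)·0.76^4·0.24^1 = 0.400346
C(5,5)·0.76^5·0.24^0 = 0.253553
Sum = 0.9067

0.9067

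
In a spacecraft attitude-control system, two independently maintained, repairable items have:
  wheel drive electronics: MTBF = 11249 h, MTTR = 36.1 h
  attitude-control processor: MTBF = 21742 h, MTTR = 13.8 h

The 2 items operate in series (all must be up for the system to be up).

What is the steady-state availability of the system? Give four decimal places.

A(wheel drive electronics) = MTBF/(MTBF+MTTR) = 11249/(11249+36.1) = 0.996801
A(attitude-control processor) = MTBF/(MTBF+MTTR) = 21742/(21742+13.8) = 0.999366
Series availability: 0.996801 × 0.999366 = 0.9962

0.9962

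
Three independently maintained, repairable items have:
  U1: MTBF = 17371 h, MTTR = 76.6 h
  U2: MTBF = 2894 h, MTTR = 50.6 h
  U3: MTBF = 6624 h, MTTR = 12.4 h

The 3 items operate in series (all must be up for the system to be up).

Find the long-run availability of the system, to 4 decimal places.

0.9767

A(U1) = MTBF/(MTBF+MTTR) = 17371/(17371+76.6) = 0.995610
A(U2) = MTBF/(MTBF+MTTR) = 2894/(2894+50.6) = 0.982816
A(U3) = MTBF/(MTBF+MTTR) = 6624/(6624+12.4) = 0.998132
Series availability: 0.995610 × 0.982816 × 0.998132 = 0.9767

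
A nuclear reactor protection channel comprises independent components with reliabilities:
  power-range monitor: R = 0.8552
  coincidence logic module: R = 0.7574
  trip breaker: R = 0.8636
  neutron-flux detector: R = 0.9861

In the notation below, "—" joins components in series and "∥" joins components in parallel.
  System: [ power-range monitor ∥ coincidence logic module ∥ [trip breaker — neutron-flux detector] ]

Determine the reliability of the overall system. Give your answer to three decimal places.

0.995

Series (trip breaker and neutron-flux detector): 0.86360 × 0.98610 = 0.85160
Parallel (power-range monitor, coincidence logic module, and [0.85160]): 1 − (1 − 0.85520)(1 − 0.75740)(1 − 0.85160) = 0.995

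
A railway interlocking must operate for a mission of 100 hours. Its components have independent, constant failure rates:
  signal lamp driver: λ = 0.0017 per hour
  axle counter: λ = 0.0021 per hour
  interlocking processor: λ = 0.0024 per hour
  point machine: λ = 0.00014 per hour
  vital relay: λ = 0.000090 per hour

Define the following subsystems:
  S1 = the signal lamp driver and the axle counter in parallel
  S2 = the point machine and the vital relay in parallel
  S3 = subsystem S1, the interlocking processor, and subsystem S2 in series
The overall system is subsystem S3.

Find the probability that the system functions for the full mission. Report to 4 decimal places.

R(signal lamp driver) = exp(−0.0017 × 100) = 0.843665
R(axle counter) = exp(−0.0021 × 100) = 0.810584
R(interlocking processor) = exp(−0.0024 × 100) = 0.786628
R(point machine) = exp(−0.00014 × 100) = 0.986098
R(vital relay) = exp(−0.000090 × 100) = 0.991040
Parallel (signal lamp driver and axle counter): 1 − (1 − 0.843665)(1 − 0.810584) = 0.970388
Parallel (point machine and vital relay): 1 − (1 − 0.986098)(1 − 0.991040) = 0.999875
Series ([0.970388], interlocking processor, and [0.999875]): 0.970388 × 0.786628 × 0.999875 = 0.7632

0.7632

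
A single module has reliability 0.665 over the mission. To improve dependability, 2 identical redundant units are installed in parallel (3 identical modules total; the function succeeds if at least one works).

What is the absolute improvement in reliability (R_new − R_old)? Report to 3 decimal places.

0.297

R_before = 0.665
R_after = 1 − (1 − 0.665)^3 = 0.962
ΔR = 0.962 − 0.665 = 0.297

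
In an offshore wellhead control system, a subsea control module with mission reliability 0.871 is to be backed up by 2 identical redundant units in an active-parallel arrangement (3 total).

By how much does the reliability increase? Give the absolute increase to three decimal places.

R_before = 0.871
R_after = 1 − (1 − 0.871)^3 = 0.998
ΔR = 0.998 − 0.871 = 0.127

0.127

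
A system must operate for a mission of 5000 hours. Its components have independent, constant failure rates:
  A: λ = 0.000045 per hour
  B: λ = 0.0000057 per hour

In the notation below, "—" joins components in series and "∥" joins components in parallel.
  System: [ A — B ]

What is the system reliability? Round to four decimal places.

0.7761

R(A) = exp(−0.000045 × 5000) = 0.798516
R(B) = exp(−0.0000057 × 5000) = 0.971902
Series (A and B): 0.798516 × 0.971902 = 0.7761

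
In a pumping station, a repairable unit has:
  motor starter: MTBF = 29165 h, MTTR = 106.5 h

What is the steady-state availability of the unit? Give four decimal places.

0.9964

A(motor starter) = MTBF/(MTBF+MTTR) = 29165/(29165+106.5) = 0.9964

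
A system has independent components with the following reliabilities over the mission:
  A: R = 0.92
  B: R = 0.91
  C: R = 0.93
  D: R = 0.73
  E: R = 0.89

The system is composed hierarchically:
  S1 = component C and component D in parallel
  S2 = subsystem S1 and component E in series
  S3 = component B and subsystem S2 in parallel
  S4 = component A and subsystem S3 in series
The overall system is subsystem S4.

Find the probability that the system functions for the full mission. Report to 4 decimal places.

0.9095

Parallel (C and D): 1 − (1 − 0.930000)(1 − 0.730000) = 0.981100
Series ([0.981100] and E): 0.981100 × 0.890000 = 0.873179
Parallel (B and [0.873179]): 1 − (1 − 0.910000)(1 − 0.873179) = 0.988586
Series (A and [0.988586]): 0.920000 × 0.988586 = 0.9095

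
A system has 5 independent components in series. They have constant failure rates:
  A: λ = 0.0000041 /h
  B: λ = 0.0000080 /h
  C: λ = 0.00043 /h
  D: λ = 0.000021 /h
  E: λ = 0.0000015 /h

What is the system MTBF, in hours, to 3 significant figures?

Series of exponential components: λ_sys = Σ λ_i
λ_sys = 0.0000041 + 0.0000080 + 0.00043 + 0.000021 + 0.0000015 = 4.6460e-04 /h
MTBF = 1 / λ_sys = 2150 h

2150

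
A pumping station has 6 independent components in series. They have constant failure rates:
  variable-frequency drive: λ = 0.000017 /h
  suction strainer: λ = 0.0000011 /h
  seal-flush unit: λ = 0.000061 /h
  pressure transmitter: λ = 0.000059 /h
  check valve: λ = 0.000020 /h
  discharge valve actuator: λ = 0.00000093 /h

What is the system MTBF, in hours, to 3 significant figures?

Series of exponential components: λ_sys = Σ λ_i
λ_sys = 0.000017 + 0.0000011 + 0.000061 + 0.000059 + 0.000020 + 0.00000093 = 1.5903e-04 /h
MTBF = 1 / λ_sys = 6290 h

6290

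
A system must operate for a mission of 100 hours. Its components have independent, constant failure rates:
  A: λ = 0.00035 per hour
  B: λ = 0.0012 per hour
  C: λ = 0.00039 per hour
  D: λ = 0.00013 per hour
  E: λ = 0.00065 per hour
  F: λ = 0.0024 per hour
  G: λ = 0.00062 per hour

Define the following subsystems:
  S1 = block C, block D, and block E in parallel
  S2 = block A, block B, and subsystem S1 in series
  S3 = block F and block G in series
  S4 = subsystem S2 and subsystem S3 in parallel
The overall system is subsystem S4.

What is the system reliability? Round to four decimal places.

R(A) = exp(−0.00035 × 100) = 0.965605
R(B) = exp(−0.0012 × 100) = 0.886920
R(C) = exp(−0.00039 × 100) = 0.961751
R(D) = exp(−0.00013 × 100) = 0.987084
R(E) = exp(−0.00065 × 100) = 0.937067
R(F) = exp(−0.0024 × 100) = 0.786628
R(G) = exp(−0.00062 × 100) = 0.939883
Parallel (C, D, and E): 1 − (1 − 0.961751)(1 − 0.987084)(1 − 0.937067) = 0.999969
Series (A, B, and [0.999969]): 0.965605 × 0.886920 × 0.999969 = 0.856388
Series (F and G): 0.786628 × 0.939883 = 0.739338
Parallel ([0.856388] and [0.739338]): 1 − (1 − 0.856388)(1 − 0.739338) = 0.9626

0.9626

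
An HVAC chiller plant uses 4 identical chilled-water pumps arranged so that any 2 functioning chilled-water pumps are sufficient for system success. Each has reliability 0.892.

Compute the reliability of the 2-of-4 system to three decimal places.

R = Σ_{i=2}^{4} C(4,i) p^i (1−p)^{4−i} with p = 0.892
C(4,2)·0.892^2·0.108^2 = 0.05568
C(4,3)·0.892^3·0.108^1 = 0.30660
C(4,4)·0.892^4·0.108^0 = 0.63308
Sum = 0.995

0.995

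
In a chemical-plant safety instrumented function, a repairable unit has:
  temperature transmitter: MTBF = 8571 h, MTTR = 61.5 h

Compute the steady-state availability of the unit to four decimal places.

A(temperature transmitter) = MTBF/(MTBF+MTTR) = 8571/(8571+61.5) = 0.9929

0.9929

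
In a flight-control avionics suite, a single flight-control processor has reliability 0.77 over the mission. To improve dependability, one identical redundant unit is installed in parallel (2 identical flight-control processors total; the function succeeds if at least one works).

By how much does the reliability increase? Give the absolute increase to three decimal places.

0.177

R_before = 0.77
R_after = 1 − (1 − 0.77)^2 = 0.947
ΔR = 0.947 − 0.77 = 0.177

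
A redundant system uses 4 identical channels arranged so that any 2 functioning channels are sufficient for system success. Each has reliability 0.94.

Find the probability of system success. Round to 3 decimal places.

0.999

R = Σ_{i=2}^{4} C(4,i) p^i (1−p)^{4−i} with p = 0.94
C(4,2)·0.94^2·0.06^2 = 0.01909
C(4,3)·0.94^3·0.06^1 = 0.19934
C(4,4)·0.94^4·0.06^0 = 0.78075
Sum = 0.999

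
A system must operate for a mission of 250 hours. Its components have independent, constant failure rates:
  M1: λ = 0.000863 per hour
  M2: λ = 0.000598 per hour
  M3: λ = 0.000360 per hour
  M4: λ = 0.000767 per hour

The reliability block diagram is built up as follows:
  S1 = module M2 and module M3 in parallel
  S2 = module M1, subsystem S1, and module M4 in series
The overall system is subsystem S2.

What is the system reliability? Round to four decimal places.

0.6574

R(M1) = exp(−0.000863 × 250) = 0.805937
R(M2) = exp(−0.000598 × 250) = 0.861138
R(M3) = exp(−0.000360 × 250) = 0.913931
R(M4) = exp(−0.000767 × 250) = 0.825513
Parallel (M2 and M3): 1 − (1 − 0.861138)(1 − 0.913931) = 0.988048
Series (M1, [0.988048], and M4): 0.805937 × 0.988048 × 0.825513 = 0.6574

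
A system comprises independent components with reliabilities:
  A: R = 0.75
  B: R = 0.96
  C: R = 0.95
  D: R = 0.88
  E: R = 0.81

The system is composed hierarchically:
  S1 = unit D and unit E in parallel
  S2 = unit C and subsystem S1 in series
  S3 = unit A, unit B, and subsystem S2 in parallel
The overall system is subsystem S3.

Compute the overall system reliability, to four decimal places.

0.9993

Parallel (D and E): 1 − (1 − 0.880000)(1 − 0.810000) = 0.977200
Series (C and [0.977200]): 0.950000 × 0.977200 = 0.928340
Parallel (A, B, and [0.928340]): 1 − (1 − 0.750000)(1 − 0.960000)(1 − 0.928340) = 0.9993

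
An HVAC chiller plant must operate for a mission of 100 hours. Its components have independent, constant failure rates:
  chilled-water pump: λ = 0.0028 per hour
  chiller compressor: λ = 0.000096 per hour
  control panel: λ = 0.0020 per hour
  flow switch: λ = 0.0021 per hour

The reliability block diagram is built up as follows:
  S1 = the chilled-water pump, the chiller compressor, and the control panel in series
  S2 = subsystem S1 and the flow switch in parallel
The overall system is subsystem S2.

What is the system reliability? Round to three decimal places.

R(chilled-water pump) = exp(−0.0028 × 100) = 0.75578
R(chiller compressor) = exp(−0.000096 × 100) = 0.99045
R(control panel) = exp(−0.0020 × 100) = 0.81873
R(flow switch) = exp(−0.0021 × 100) = 0.81058
Series (chilled-water pump, chiller compressor, and control panel): 0.75578 × 0.99045 × 0.81873 = 0.61287
Parallel ([0.61287] and flow switch): 1 − (1 − 0.61287)(1 − 0.81058) = 0.927

0.927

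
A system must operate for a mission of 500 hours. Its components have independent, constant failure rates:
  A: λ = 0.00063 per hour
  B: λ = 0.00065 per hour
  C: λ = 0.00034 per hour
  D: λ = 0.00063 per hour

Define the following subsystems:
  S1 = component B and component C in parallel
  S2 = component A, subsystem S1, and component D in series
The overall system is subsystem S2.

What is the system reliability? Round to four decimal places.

R(A) = exp(−0.00063 × 500) = 0.729789
R(B) = exp(−0.00065 × 500) = 0.722527
R(C) = exp(−0.00034 × 500) = 0.843665
R(D) = exp(−0.00063 × 500) = 0.729789
Parallel (B and C): 1 − (1 − 0.722527)(1 − 0.843665) = 0.956621
Series (A, [0.956621], and D): 0.729789 × 0.956621 × 0.729789 = 0.5095

0.5095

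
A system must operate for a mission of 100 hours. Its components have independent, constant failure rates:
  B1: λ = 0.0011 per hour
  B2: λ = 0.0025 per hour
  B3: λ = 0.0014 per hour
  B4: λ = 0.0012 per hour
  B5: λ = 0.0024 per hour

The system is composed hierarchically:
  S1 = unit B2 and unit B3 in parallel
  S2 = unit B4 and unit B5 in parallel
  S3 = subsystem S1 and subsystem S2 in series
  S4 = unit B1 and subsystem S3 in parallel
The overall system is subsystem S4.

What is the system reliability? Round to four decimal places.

R(B1) = exp(−0.0011 × 100) = 0.895834
R(B2) = exp(−0.0025 × 100) = 0.778801
R(B3) = exp(−0.0014 × 100) = 0.869358
R(B4) = exp(−0.0012 × 100) = 0.886920
R(B5) = exp(−0.0024 × 100) = 0.786628
Parallel (B2 and B3): 1 − (1 − 0.778801)(1 − 0.869358) = 0.971102
Parallel (B4 and B5): 1 − (1 − 0.886920)(1 − 0.786628) = 0.975872
Series ([0.971102] and [0.975872]): 0.971102 × 0.975872 = 0.947671
Parallel (B1 and [0.947671]): 1 − (1 − 0.895834)(1 − 0.947671) = 0.9945

0.9945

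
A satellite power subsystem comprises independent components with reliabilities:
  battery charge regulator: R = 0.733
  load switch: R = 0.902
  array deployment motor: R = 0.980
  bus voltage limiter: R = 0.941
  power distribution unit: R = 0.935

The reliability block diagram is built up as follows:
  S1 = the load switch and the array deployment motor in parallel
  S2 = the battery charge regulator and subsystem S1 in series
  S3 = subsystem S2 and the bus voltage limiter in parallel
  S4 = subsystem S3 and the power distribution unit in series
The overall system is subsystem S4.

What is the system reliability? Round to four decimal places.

Parallel (load switch and array deployment motor): 1 − (1 − 0.902000)(1 − 0.980000) = 0.998040
Series (battery charge regulator and [0.998040]): 0.733000 × 0.998040 = 0.731563
Parallel ([0.731563] and bus voltage limiter): 1 − (1 − 0.731563)(1 − 0.941000) = 0.984162
Series ([0.984162] and power distribution unit): 0.984162 × 0.935000 = 0.9202

0.9202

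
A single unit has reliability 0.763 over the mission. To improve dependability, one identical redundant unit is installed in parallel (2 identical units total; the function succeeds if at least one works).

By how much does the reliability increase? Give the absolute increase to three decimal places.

R_before = 0.763
R_after = 1 − (1 − 0.763)^2 = 0.944
ΔR = 0.944 − 0.763 = 0.181

0.181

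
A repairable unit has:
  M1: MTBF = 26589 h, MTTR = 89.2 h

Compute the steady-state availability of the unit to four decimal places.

A(M1) = MTBF/(MTBF+MTTR) = 26589/(26589+89.2) = 0.9967

0.9967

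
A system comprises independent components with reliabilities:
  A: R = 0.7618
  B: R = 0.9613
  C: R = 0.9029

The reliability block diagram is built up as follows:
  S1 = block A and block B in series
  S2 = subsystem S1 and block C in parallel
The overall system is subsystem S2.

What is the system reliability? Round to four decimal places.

0.9740

Series (A and B): 0.761800 × 0.961300 = 0.732318
Parallel ([0.732318] and C): 1 − (1 − 0.732318)(1 − 0.902900) = 0.9740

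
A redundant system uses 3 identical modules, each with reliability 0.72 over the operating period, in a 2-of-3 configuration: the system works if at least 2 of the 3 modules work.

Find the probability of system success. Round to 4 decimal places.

R = Σ_{i=2}^{3} C(3,i) p^i (1−p)^{3−i} with p = 0.72
C(3,2)·0.72^2·0.28^1 = 0.435456
C(3,3)·0.72^3·0.28^0 = 0.373248
Sum = 0.8087

0.8087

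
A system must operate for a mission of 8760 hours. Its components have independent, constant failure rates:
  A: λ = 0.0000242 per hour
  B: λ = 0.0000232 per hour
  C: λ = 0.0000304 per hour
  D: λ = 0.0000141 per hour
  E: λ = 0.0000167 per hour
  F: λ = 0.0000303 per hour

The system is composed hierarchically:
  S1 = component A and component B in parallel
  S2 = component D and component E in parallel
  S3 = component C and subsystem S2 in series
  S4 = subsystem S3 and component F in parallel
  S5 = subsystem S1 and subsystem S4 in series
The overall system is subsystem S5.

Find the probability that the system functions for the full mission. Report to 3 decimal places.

R(A) = exp(−0.0000242 × 8760) = 0.80897
R(B) = exp(−0.0000232 × 8760) = 0.81609
R(C) = exp(−0.0000304 × 8760) = 0.76621
R(D) = exp(−0.0000141 × 8760) = 0.88381
R(E) = exp(−0.0000167 × 8760) = 0.86391
R(F) = exp(−0.0000303 × 8760) = 0.76688
Parallel (A and B): 1 − (1 − 0.80897)(1 − 0.81609) = 0.96487
Parallel (D and E): 1 − (1 − 0.88381)(1 − 0.86391) = 0.98419
Series (C and [0.98419]): 0.76621 × 0.98419 = 0.75410
Parallel ([0.75410] and F): 1 − (1 − 0.75410)(1 − 0.76688) = 0.94268
Series ([0.96487] and [0.94268]): 0.96487 × 0.94268 = 0.910

0.910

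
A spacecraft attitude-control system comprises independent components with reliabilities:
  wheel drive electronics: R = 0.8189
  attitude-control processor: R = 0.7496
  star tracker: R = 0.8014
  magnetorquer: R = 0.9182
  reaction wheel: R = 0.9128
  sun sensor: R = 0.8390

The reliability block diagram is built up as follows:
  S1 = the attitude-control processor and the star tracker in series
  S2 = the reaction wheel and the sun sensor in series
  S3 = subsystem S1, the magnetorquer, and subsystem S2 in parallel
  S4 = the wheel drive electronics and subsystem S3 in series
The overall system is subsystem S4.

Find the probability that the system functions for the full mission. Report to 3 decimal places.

0.813

Series (attitude-control processor and star tracker): 0.74960 × 0.80140 = 0.60073
Series (reaction wheel and sun sensor): 0.91280 × 0.83900 = 0.76584
Parallel ([0.60073], magnetorquer, and [0.76584]): 1 − (1 − 0.60073)(1 − 0.91820)(1 − 0.76584) = 0.99235
Series (wheel drive electronics and [0.99235]): 0.81890 × 0.99235 = 0.813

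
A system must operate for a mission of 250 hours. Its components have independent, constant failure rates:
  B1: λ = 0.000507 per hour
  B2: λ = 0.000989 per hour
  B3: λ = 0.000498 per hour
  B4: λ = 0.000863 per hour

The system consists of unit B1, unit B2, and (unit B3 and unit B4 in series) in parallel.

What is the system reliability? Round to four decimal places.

0.9925

R(B1) = exp(−0.000507 × 250) = 0.880954
R(B2) = exp(−0.000989 × 250) = 0.780945
R(B3) = exp(−0.000498 × 250) = 0.882938
R(B4) = exp(−0.000863 × 250) = 0.805937
Series (B3 and B4): 0.882938 × 0.805937 = 0.711592
Parallel (B1, B2, and [0.711592]): 1 − (1 − 0.880954)(1 − 0.780945)(1 − 0.711592) = 0.9925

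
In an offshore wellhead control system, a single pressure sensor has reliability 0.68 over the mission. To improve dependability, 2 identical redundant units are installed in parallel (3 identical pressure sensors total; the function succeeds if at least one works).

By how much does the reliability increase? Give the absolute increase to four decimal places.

0.2872

R_before = 0.68
R_after = 1 − (1 − 0.68)^3 = 0.9672
ΔR = 0.9672 − 0.68 = 0.2872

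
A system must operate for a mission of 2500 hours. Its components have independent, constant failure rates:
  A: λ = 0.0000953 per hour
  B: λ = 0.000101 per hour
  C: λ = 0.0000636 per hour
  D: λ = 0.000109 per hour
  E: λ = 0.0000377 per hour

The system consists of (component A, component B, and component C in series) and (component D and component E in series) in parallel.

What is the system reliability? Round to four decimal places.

0.8533

R(A) = exp(−0.0000953 × 2500) = 0.788006
R(B) = exp(−0.000101 × 2500) = 0.776856
R(C) = exp(−0.0000636 × 2500) = 0.852996
R(D) = exp(−0.000109 × 2500) = 0.761473
R(E) = exp(−0.0000377 × 2500) = 0.910055
Series (A, B, and C): 0.788006 × 0.776856 × 0.852996 = 0.522176
Series (D and E): 0.761473 × 0.910055 = 0.692982
Parallel ([0.522176] and [0.692982]): 1 − (1 − 0.522176)(1 − 0.692982) = 0.8533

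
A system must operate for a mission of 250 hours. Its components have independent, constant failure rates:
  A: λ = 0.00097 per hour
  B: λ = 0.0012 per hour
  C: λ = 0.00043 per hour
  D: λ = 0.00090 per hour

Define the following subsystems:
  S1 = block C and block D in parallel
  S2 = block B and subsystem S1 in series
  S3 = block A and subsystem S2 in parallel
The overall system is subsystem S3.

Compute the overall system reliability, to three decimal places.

0.941

R(A) = exp(−0.00097 × 250) = 0.78466
R(B) = exp(−0.0012 × 250) = 0.74082
R(C) = exp(−0.00043 × 250) = 0.89808
R(D) = exp(−0.00090 × 250) = 0.79852
Parallel (C and D): 1 − (1 − 0.89808)(1 − 0.79852) = 0.97947
Series (B and [0.97947]): 0.74082 × 0.97947 = 0.72561
Parallel (A and [0.72561]): 1 − (1 − 0.78466)(1 − 0.72561) = 0.941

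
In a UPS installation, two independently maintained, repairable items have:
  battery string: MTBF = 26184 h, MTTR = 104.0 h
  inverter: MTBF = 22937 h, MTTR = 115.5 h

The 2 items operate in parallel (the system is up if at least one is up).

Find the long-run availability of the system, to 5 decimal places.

A(battery string) = MTBF/(MTBF+MTTR) = 26184/(26184+104.0) = 0.996044
A(inverter) = MTBF/(MTBF+MTTR) = 22937/(22937+115.5) = 0.994990
Parallel availability: 1 − (1 − 0.996044)(1 − 0.994990) = 0.99998

0.99998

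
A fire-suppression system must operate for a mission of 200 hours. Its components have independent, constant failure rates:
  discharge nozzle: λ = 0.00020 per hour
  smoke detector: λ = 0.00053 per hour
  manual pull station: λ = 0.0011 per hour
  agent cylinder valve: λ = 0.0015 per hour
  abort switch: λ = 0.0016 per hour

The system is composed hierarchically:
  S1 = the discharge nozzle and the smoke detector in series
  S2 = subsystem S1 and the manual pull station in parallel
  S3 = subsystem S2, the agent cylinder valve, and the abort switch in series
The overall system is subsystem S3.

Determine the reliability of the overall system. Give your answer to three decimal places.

0.524

R(discharge nozzle) = exp(−0.00020 × 200) = 0.96079
R(smoke detector) = exp(−0.00053 × 200) = 0.89942
R(manual pull station) = exp(−0.0011 × 200) = 0.80252
R(agent cylinder valve) = exp(−0.0015 × 200) = 0.74082
R(abort switch) = exp(−0.0016 × 200) = 0.72615
Series (discharge nozzle and smoke detector): 0.96079 × 0.89942 = 0.86415
Parallel ([0.86415] and manual pull station): 1 − (1 − 0.86415)(1 − 0.80252) = 0.97317
Series ([0.97317], agent cylinder valve, and abort switch): 0.97317 × 0.74082 × 0.72615 = 0.524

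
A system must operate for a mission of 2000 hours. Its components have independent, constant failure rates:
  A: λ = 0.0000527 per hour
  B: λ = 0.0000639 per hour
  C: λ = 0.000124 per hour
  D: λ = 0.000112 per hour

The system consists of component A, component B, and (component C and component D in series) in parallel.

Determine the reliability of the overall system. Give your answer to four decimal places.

0.9955

R(A) = exp(−0.0000527 × 2000) = 0.899964
R(B) = exp(−0.0000639 × 2000) = 0.880029
R(C) = exp(−0.000124 × 2000) = 0.780360
R(D) = exp(−0.000112 × 2000) = 0.799315
Series (C and D): 0.780360 × 0.799315 = 0.623753
Parallel (A, B, and [0.623753]): 1 − (1 − 0.899964)(1 − 0.880029)(1 − 0.623753) = 0.9955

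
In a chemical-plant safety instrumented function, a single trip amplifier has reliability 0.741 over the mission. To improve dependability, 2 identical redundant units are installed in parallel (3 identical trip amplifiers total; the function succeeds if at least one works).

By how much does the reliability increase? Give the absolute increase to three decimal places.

R_before = 0.741
R_after = 1 − (1 − 0.741)^3 = 0.983
ΔR = 0.983 − 0.741 = 0.242

0.242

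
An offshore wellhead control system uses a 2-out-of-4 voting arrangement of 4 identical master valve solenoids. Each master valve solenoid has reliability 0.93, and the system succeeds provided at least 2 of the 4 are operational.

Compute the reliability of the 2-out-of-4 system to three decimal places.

0.999

R = Σ_{i=2}^{4} C(4,i) p^i (1−p)^{4−i} with p = 0.93
C(4,2)·0.93^2·0.07^2 = 0.02543
C(4,3)·0.93^3·0.07^1 = 0.22522
C(4,4)·0.93^4·0.07^0 = 0.74805
Sum = 0.999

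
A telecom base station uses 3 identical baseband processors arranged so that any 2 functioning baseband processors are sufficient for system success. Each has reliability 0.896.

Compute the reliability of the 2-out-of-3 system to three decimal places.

0.970

R = Σ_{i=2}^{3} C(3,i) p^i (1−p)^{3−i} with p = 0.896
C(3,2)·0.896^2·0.104^1 = 0.25048
C(3,3)·0.896^3·0.104^0 = 0.71932
Sum = 0.970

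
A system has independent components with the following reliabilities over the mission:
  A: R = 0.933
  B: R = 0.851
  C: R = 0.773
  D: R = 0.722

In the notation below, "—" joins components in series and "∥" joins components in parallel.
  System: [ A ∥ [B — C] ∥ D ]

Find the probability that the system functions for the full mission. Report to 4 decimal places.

Series (B and C): 0.851000 × 0.773000 = 0.657823
Parallel (A, [0.657823], and D): 1 − (1 − 0.933000)(1 − 0.657823)(1 − 0.722000) = 0.9936

0.9936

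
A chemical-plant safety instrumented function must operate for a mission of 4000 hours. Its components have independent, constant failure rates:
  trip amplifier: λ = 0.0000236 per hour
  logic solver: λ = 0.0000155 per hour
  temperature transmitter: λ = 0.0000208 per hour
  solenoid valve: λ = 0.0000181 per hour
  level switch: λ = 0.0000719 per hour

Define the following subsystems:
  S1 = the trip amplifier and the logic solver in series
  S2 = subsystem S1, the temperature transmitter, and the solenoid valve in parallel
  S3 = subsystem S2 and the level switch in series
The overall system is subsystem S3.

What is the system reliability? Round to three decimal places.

R(trip amplifier) = exp(−0.0000236 × 4000) = 0.90992
R(logic solver) = exp(−0.0000155 × 4000) = 0.93988
R(temperature transmitter) = exp(−0.0000208 × 4000) = 0.92017
R(solenoid valve) = exp(−0.0000181 × 4000) = 0.93016
R(level switch) = exp(−0.0000719 × 4000) = 0.75006
Series (trip amplifier and logic solver): 0.90992 × 0.93988 = 0.85522
Parallel ([0.85522], temperature transmitter, and solenoid valve): 1 − (1 − 0.85522)(1 − 0.92017)(1 − 0.93016) = 0.99919
Series ([0.99919] and level switch): 0.99919 × 0.75006 = 0.749

0.749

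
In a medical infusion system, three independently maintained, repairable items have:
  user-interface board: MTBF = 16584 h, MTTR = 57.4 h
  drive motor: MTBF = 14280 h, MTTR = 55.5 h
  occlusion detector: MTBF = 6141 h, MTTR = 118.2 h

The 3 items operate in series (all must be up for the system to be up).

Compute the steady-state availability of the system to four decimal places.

0.9739

A(user-interface board) = MTBF/(MTBF+MTTR) = 16584/(16584+57.4) = 0.996551
A(drive motor) = MTBF/(MTBF+MTTR) = 14280/(14280+55.5) = 0.996128
A(occlusion detector) = MTBF/(MTBF+MTTR) = 6141/(6141+118.2) = 0.981116
Series availability: 0.996551 × 0.996128 × 0.981116 = 0.9739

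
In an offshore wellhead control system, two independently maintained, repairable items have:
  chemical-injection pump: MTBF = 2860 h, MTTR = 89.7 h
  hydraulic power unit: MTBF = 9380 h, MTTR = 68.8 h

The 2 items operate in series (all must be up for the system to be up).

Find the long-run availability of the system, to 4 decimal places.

0.9625

A(chemical-injection pump) = MTBF/(MTBF+MTTR) = 2860/(2860+89.7) = 0.969590
A(hydraulic power unit) = MTBF/(MTBF+MTTR) = 9380/(9380+68.8) = 0.992719
Series availability: 0.969590 × 0.992719 = 0.9625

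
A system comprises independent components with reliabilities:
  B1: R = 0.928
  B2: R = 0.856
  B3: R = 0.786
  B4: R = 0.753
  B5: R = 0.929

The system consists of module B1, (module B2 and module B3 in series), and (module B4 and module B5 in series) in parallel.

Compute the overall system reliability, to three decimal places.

0.993

Series (B2 and B3): 0.85600 × 0.78600 = 0.67282
Series (B4 and B5): 0.75300 × 0.92900 = 0.69954
Parallel (B1, [0.67282], and [0.69954]): 1 − (1 − 0.92800)(1 − 0.67282)(1 − 0.69954) = 0.993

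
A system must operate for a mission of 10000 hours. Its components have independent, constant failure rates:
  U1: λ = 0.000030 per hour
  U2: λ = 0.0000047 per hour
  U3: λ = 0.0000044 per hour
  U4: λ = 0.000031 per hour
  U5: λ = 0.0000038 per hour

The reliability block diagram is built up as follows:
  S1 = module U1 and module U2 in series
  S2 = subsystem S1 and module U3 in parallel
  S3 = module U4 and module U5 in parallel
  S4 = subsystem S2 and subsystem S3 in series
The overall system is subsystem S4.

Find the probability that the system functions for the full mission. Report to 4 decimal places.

R(U1) = exp(−0.000030 × 10000) = 0.740818
R(U2) = exp(−0.0000047 × 10000) = 0.954087
R(U3) = exp(−0.0000044 × 10000) = 0.956954
R(U4) = exp(−0.000031 × 10000) = 0.733447
R(U5) = exp(−0.0000038 × 10000) = 0.962713
Series (U1 and U2): 0.740818 × 0.954087 = 0.706805
Parallel ([0.706805] and U3): 1 − (1 − 0.706805)(1 − 0.956954) = 0.987379
Parallel (U4 and U5): 1 − (1 − 0.733447)(1 − 0.962713) = 0.990061
Series ([0.987379] and [0.990061]): 0.987379 × 0.990061 = 0.9776

0.9776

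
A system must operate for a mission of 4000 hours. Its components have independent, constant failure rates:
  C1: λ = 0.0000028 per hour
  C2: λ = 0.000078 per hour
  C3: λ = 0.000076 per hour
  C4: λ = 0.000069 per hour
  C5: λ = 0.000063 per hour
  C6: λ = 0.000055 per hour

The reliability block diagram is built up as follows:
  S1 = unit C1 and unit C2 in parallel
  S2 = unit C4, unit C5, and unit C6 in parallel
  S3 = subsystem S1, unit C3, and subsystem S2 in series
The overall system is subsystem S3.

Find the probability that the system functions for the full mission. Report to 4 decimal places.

0.7279

R(C1) = exp(−0.0000028 × 4000) = 0.988862
R(C2) = exp(−0.000078 × 4000) = 0.731982
R(C3) = exp(−0.000076 × 4000) = 0.737861
R(C4) = exp(−0.000069 × 4000) = 0.758813
R(C5) = exp(−0.000063 × 4000) = 0.777245
R(C6) = exp(−0.000055 × 4000) = 0.802519
Parallel (C1 and C2): 1 − (1 − 0.988862)(1 − 0.731982) = 0.997015
Parallel (C4, C5, and C6): 1 − (1 − 0.758813)(1 − 0.777245)(1 − 0.802519) = 0.989390
Series ([0.997015], C3, and [0.989390]): 0.997015 × 0.737861 × 0.989390 = 0.7279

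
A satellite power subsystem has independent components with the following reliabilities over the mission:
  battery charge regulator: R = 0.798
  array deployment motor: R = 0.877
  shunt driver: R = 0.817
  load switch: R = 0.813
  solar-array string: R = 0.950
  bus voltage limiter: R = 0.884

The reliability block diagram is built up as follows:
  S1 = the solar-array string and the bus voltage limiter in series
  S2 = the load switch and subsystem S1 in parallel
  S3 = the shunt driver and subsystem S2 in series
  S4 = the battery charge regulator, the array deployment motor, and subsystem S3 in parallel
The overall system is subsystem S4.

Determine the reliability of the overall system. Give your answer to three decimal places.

0.995

Series (solar-array string and bus voltage limiter): 0.95000 × 0.88400 = 0.83980
Parallel (load switch and [0.83980]): 1 − (1 − 0.81300)(1 − 0.83980) = 0.97004
Series (shunt driver and [0.97004]): 0.81700 × 0.97004 = 0.79252
Parallel (battery charge regulator, array deployment motor, and [0.79252]): 1 − (1 − 0.79800)(1 − 0.87700)(1 − 0.79252) = 0.995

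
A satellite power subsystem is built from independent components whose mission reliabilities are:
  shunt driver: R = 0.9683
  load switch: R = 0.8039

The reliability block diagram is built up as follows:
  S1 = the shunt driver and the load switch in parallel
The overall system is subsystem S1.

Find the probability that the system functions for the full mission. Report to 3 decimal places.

0.994

Parallel (shunt driver and load switch): 1 − (1 − 0.96830)(1 − 0.80390) = 0.994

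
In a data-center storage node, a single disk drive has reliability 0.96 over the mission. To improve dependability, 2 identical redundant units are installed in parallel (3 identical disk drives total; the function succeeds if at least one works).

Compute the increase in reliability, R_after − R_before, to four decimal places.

R_before = 0.96
R_after = 1 − (1 − 0.96)^3 = 0.9999
ΔR = 0.9999 − 0.96 = 0.0399

0.0399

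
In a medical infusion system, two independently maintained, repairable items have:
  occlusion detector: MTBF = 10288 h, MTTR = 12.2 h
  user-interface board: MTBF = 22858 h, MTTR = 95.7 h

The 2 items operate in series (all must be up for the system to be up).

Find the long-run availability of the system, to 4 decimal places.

0.9947

A(occlusion detector) = MTBF/(MTBF+MTTR) = 10288/(10288+12.2) = 0.998816
A(user-interface board) = MTBF/(MTBF+MTTR) = 22858/(22858+95.7) = 0.995831
Series availability: 0.998816 × 0.995831 = 0.9947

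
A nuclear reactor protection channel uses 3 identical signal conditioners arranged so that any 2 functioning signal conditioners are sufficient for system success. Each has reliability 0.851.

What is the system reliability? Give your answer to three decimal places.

0.940

R = Σ_{i=2}^{3} C(3,i) p^i (1−p)^{3−i} with p = 0.851
C(3,2)·0.851^2·0.149^1 = 0.32372
C(3,3)·0.851^3·0.149^0 = 0.61630
Sum = 0.940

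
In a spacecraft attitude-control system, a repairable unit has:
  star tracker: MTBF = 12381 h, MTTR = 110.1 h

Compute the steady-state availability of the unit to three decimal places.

A(star tracker) = MTBF/(MTBF+MTTR) = 12381/(12381+110.1) = 0.991

0.991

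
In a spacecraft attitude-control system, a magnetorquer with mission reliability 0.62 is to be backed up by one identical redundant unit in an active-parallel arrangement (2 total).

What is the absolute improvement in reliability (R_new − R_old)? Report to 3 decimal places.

R_before = 0.62
R_after = 1 − (1 − 0.62)^2 = 0.856
ΔR = 0.856 − 0.62 = 0.236

0.236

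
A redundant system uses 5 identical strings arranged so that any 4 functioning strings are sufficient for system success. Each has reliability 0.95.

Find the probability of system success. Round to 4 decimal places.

R = Σ_{i=4}^{5} C(5,i) p^i (1−p)^{5−i} with p = 0.95
C(5,4)·0.95^4·0.05^1 = 0.203627
C(5,5)·0.95^5·0.05^0 = 0.773781
Sum = 0.9774

0.9774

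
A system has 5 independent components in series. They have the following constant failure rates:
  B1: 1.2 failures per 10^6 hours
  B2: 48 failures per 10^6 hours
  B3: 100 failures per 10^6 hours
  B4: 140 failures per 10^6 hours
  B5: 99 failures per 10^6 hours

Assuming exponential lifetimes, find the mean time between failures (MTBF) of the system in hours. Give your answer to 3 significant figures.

Series of exponential components: λ_sys = Σ λ_i
λ_sys = 0.0000012 + 0.000048 + 0.00010 + 0.00014 + 0.000099 = 3.8820e-04 /h
MTBF = 1 / λ_sys = 2580 h

2580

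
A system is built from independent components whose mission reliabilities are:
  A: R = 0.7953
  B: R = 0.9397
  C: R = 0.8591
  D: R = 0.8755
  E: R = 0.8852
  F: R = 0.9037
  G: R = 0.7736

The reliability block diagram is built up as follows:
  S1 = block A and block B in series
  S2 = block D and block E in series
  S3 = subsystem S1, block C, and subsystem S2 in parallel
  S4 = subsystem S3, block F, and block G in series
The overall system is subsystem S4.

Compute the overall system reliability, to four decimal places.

0.6935

Series (A and B): 0.795300 × 0.939700 = 0.747343
Series (D and E): 0.875500 × 0.885200 = 0.774993
Parallel ([0.747343], C, and [0.774993]): 1 − (1 − 0.747343)(1 − 0.859100)(1 − 0.774993) = 0.991990
Series ([0.991990], F, and G): 0.991990 × 0.903700 × 0.773600 = 0.6935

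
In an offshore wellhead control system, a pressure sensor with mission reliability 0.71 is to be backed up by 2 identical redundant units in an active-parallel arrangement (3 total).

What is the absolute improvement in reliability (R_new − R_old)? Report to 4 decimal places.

0.2656

R_before = 0.71
R_after = 1 − (1 − 0.71)^3 = 0.9756
ΔR = 0.9756 − 0.71 = 0.2656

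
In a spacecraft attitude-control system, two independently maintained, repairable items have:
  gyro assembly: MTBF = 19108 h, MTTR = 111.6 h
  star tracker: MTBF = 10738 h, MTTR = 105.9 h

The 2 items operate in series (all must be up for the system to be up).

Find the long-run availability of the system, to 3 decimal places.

A(gyro assembly) = MTBF/(MTBF+MTTR) = 19108/(19108+111.6) = 0.994193
A(star tracker) = MTBF/(MTBF+MTTR) = 10738/(10738+105.9) = 0.990234
Series availability: 0.994193 × 0.990234 = 0.984

0.984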